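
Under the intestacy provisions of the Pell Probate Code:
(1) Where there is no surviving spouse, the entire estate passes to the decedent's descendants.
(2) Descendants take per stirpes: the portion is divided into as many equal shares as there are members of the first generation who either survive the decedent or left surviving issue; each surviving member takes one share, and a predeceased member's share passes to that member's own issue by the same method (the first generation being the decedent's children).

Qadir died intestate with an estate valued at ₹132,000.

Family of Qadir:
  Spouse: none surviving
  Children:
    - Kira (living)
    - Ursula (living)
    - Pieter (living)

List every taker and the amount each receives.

Kira: ₹44,000; Ursula: ₹44,000; Pieter: ₹44,000

The entire ₹132,000 passes to the descendants.
That amount (₹132,000) is divided into 3 shares of ₹44,000: Kira, Ursula, and Pieter each take ₹44,000.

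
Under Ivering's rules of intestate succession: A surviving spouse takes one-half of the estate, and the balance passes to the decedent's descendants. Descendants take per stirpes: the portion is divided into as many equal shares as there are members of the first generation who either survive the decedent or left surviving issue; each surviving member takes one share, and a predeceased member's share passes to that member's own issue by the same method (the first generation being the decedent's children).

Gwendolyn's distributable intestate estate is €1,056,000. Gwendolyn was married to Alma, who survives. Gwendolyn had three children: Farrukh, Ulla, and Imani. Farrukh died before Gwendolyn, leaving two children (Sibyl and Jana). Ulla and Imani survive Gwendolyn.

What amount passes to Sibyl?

Sibyl receives €88,000.

Alma takes one-half of €1,056,000 = €528,000. The remaining €528,000 passes to the descendants.
The descendants' portion (€528,000) is divided into 3 shares of €176,000: Ulla and Imani each take €176,000; Farrukh's €176,000 share passes to Farrukh's issue.
Farrukh's share (€176,000) is divided into 2 shares of €88,000: Sibyl and Jana each take €88,000.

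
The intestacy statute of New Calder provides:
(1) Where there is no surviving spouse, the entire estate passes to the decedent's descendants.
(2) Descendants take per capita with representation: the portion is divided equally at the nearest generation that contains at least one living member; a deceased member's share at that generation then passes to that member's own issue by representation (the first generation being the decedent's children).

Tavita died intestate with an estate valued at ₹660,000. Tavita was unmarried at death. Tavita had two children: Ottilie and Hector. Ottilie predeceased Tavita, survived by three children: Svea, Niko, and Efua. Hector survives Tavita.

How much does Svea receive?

Svea receives ₹110,000.

The entire ₹660,000 passes to the descendants.
That amount (₹660,000) is divided into 2 shares of ₹330,000: Hector takes ₹330,000; Ottilie's ₹330,000 share passes to Ottilie's issue.
Ottilie's share (₹330,000) is divided into 3 shares of ₹110,000: Svea, Niko, and Efua each take ₹110,000.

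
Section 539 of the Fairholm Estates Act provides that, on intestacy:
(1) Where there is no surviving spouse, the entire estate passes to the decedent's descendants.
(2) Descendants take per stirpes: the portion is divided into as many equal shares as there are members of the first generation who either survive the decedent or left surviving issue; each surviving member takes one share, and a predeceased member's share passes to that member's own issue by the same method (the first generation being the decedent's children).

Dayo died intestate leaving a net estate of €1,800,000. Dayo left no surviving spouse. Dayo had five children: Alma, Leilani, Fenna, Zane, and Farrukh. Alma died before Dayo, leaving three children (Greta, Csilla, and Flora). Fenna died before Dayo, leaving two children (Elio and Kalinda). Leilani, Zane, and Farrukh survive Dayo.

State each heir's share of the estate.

The entire €1,800,000 passes to the descendants.
That amount (€1,800,000) is divided into 5 shares of €360,000: Leilani, Zane, and Farrukh each take €360,000; Alma's €360,000 share passes to Alma's issue; Fenna's €360,000 share passes to Fenna's issue.
Alma's share (€360,000) is divided into 3 shares of €120,000: Greta, Csilla, and Flora each take €120,000.
Fenna's share (€360,000) is divided into 2 shares of €180,000: Elio and Kalinda each take €180,000.

Greta: €120,000; Csilla: €120,000; Flora: €120,000; Leilani: €360,000; Elio: €180,000; Kalinda: €180,000; Zane: €360,000; Farrukh: €360,000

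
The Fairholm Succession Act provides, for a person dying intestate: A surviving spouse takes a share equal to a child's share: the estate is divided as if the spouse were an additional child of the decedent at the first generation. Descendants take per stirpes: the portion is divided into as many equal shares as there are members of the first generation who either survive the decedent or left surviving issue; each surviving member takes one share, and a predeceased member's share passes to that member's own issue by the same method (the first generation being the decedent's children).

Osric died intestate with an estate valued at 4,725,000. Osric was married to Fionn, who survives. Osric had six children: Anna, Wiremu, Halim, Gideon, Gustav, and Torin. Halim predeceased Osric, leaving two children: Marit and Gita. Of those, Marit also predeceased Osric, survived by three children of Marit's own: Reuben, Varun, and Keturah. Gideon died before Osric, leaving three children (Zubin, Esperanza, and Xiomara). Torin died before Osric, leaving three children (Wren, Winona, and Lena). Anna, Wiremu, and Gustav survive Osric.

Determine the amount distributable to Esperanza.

Esperanza receives 225,000.

The spouse counts as an additional share at the children's level, so there are 7 primary shares of 675,000. Fionn takes one such share (675,000).
The children's combined portion (4,050,000) is divided into 6 shares of 675,000: Anna, Wiremu, and Gustav each take 675,000; Halim's 675,000 share passes to Halim's issue; Gideon's 675,000 share passes to Gideon's issue; Torin's 675,000 share passes to Torin's issue.
Halim's share (675,000) is divided into 2 shares of 337,500: Gita takes 337,500; Marit's 337,500 share passes to Marit's issue.
Marit's share (337,500) is divided into 3 shares of 112,500: Reuben, Varun, and Keturah each take 112,500.
Gideon's share (675,000) is divided into 3 shares of 225,000: Zubin, Esperanza, and Xiomara each take 225,000.
Torin's share (675,000) is divided into 3 shares of 225,000: Wren, Winona, and Lena each take 225,000.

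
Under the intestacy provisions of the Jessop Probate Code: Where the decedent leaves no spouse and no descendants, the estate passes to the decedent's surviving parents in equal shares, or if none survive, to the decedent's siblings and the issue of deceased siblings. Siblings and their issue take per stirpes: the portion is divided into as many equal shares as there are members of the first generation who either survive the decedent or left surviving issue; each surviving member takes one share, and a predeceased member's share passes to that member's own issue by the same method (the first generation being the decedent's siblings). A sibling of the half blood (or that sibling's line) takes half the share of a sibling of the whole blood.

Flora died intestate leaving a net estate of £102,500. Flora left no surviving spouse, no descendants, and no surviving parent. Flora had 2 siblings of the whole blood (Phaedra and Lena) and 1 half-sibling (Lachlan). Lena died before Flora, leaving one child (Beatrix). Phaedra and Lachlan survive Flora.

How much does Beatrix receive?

Beatrix receives £41,000.

The entire £102,500 passes to the siblings and their issue.
Counting each half-blood sibling's line as half a unit, there are 5/2 units in £102,500, so one unit is £41,000. Whole-blood lines (Phaedra and Lena) take £41,000 each; half-blood lines (Lachlan) take £20,500 each.
Lena's share (£41,000) passes entirely to Beatrix.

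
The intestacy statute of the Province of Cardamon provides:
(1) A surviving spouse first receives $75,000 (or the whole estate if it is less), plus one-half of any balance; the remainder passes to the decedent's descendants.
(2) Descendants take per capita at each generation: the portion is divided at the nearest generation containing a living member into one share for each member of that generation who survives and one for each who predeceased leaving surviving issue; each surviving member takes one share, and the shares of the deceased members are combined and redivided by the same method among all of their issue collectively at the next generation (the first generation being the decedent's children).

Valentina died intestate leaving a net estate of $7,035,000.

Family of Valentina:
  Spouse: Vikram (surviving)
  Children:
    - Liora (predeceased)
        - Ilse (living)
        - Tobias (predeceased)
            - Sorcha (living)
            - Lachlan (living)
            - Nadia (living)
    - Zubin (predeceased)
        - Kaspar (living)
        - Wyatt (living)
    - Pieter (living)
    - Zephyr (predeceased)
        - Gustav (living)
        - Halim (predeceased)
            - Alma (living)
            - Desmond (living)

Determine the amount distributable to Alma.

Vikram first takes $75,000, leaving a balance of $6,960,000. Vikram then takes one-half of the balance ($3,480,000), for a total of $3,555,000. The remaining $3,480,000 passes to the descendants.
The descendants' portion ($3,480,000) is divided at the children's generation into 4 shares of $870,000. Pieter takes $870,000. The 3 shares of the deceased (Liora, Zubin, and Zephyr) are combined into a pool of $2,610,000.
That pool ($2,610,000) is divided at the grandchildren's generation into 6 shares of $435,000. Ilse, Kaspar, Wyatt, and Gustav each take $435,000. The 2 shares of the deceased (Tobias and Halim) are combined into a pool of $870,000.
That pool ($870,000) is divided at the great-grandchildren's generation equally among Sorcha, Lachlan, Nadia, Alma, and Desmond: $174,000 each.

Alma receives $174,000.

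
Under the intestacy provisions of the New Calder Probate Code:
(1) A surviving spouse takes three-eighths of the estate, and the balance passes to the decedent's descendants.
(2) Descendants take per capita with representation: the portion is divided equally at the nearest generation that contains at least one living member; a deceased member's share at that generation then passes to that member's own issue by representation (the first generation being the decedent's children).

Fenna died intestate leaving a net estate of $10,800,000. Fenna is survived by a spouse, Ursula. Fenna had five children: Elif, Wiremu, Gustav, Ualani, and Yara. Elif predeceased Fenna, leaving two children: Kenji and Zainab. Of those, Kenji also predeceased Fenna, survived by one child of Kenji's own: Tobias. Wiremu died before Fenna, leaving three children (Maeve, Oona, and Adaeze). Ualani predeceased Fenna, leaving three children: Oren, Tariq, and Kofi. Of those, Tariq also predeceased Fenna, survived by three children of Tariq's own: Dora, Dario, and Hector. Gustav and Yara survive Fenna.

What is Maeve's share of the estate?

Ursula takes three-eighths of $10,800,000 = $4,050,000. The remaining $6,750,000 passes to the descendants.
The descendants' portion ($6,750,000) is divided into 5 shares of $1,350,000: Gustav and Yara each take $1,350,000; Elif's $1,350,000 share passes to Elif's issue; Wiremu's $1,350,000 share passes to Wiremu's issue; Ualani's $1,350,000 share passes to Ualani's issue.
Elif's share ($1,350,000) is divided into 2 shares of $675,000: Zainab takes $675,000; Kenji's $675,000 share passes to Kenji's issue.
Kenji's share ($675,000) passes entirely to Tobias.
Wiremu's share ($1,350,000) is divided into 3 shares of $450,000: Maeve, Oona, and Adaeze each take $450,000.
Ualani's share ($1,350,000) is divided into 3 shares of $450,000: Oren and Kofi each take $450,000; Tariq's $450,000 share passes to Tariq's issue.
Tariq's share ($450,000) is divided into 3 shares of $150,000: Dora, Dario, and Hector each take $150,000.

Maeve receives $450,000.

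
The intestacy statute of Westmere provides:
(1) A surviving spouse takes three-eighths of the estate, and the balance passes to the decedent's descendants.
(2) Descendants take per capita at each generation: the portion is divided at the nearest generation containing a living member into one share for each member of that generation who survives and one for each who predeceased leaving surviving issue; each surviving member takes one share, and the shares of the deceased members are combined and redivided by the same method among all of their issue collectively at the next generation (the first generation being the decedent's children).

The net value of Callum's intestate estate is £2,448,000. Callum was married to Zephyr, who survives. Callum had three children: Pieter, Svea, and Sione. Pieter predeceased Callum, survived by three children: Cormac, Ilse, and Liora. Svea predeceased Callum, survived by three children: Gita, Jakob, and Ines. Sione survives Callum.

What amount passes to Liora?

Zephyr takes three-eighths of £2,448,000 = £918,000. The remaining £1,530,000 passes to the descendants.
The descendants' portion (£1,530,000) is divided at the children's generation into 3 shares of £510,000. Sione takes £510,000. The 2 shares of the deceased (Pieter and Svea) are combined into a pool of £1,020,000.
That pool (£1,020,000) is divided at the grandchildren's generation equally among Cormac, Ilse, Liora, Gita, Jakob, and Ines: £170,000 each.

Liora receives £170,000.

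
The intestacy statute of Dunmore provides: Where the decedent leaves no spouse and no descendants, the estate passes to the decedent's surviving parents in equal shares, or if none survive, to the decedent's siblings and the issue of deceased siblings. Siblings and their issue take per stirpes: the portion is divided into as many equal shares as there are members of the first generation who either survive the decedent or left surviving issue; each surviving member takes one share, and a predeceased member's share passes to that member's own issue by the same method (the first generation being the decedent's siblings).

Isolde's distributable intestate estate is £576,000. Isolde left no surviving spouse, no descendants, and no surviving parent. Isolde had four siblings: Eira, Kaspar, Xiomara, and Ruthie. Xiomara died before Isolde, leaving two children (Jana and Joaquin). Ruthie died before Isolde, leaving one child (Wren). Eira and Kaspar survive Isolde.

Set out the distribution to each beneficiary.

The entire £576,000 passes to the siblings and their issue.
That amount (£576,000) is divided into 4 shares of £144,000: Eira and Kaspar each take £144,000; Xiomara's £144,000 share passes to Xiomara's issue; Ruthie's £144,000 share passes to Ruthie's issue.
Xiomara's share (£144,000) is divided into 2 shares of £72,000: Jana and Joaquin each take £72,000.
Ruthie's share (£144,000) passes entirely to Wren.

Eira: £144,000; Kaspar: £144,000; Jana: £72,000; Joaquin: £72,000; Wren: £144,000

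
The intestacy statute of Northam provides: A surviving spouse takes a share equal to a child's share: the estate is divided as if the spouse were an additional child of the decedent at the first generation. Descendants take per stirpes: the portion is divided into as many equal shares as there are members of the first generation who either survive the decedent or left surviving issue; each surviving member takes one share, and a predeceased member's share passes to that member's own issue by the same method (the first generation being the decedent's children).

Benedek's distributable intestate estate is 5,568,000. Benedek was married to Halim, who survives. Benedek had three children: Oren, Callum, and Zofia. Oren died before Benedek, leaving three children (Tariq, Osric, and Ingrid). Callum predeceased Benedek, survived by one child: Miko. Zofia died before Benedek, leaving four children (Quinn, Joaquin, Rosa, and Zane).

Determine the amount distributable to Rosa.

Rosa receives 348,000.

The spouse counts as an additional share at the children's level, so there are 4 primary shares of 1,392,000. Halim takes one such share (1,392,000).
The children's combined portion (4,176,000) is divided into 3 shares of 1,392,000: Oren's 1,392,000 share passes to Oren's issue; Callum's 1,392,000 share passes to Callum's issue; Zofia's 1,392,000 share passes to Zofia's issue.
Oren's share (1,392,000) is divided into 3 shares of 464,000: Tariq, Osric, and Ingrid each take 464,000.
Callum's share (1,392,000) passes entirely to Miko.
Zofia's share (1,392,000) is divided into 4 shares of 348,000: Quinn, Joaquin, Rosa, and Zane each take 348,000.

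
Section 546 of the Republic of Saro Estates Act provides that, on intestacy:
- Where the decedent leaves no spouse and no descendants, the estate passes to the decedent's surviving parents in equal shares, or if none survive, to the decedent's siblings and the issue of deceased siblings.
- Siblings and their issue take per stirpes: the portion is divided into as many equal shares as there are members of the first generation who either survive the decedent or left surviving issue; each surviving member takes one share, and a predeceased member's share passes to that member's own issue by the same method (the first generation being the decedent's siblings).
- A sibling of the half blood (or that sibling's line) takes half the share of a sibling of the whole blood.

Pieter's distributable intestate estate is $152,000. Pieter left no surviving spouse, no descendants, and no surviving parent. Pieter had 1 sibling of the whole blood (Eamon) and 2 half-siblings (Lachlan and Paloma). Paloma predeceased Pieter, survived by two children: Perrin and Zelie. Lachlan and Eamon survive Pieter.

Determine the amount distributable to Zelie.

The entire $152,000 passes to the siblings and their issue.
Counting each half-blood sibling's line as half a unit, there are 2 units in $152,000, so one unit is $76,000. Whole-blood lines (Eamon) take $76,000 each; half-blood lines (Lachlan and Paloma) take $38,000 each.
Paloma's share ($38,000) is divided into 2 shares of $19,000: Perrin and Zelie each take $19,000.

Zelie receives $19,000.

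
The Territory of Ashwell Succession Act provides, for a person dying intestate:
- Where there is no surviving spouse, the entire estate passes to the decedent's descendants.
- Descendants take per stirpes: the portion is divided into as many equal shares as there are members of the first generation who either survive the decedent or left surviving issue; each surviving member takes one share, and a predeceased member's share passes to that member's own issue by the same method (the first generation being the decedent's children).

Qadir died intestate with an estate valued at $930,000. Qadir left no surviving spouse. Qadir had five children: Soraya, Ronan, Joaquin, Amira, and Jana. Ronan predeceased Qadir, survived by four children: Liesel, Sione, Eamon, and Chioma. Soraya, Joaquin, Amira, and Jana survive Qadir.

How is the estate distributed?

The entire $930,000 passes to the descendants.
That amount ($930,000) is divided into 5 shares of $186,000: Soraya, Joaquin, Amira, and Jana each take $186,000; Ronan's $186,000 share passes to Ronan's issue.
Ronan's share ($186,000) is divided into 4 shares of $46,500: Liesel, Sione, Eamon, and Chioma each take $46,500.

Soraya: $186,000; Liesel: $46,500; Sione: $46,500; Eamon: $46,500; Chioma: $46,500; Joaquin: $186,000; Amira: $186,000; Jana: $186,000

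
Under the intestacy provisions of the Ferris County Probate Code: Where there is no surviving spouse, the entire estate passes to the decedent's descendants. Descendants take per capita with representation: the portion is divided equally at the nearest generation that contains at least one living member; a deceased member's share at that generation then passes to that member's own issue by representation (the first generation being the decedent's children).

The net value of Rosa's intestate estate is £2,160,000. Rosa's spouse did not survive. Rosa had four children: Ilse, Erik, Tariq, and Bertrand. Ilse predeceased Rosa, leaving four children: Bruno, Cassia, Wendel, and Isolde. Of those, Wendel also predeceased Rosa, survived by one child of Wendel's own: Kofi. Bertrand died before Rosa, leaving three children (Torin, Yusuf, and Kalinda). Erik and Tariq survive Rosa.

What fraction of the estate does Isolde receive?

Isolde receives 1/16 of the estate.

The entire £2,160,000 passes to the descendants.
That amount (£2,160,000) is divided into 4 shares of £540,000: Erik and Tariq each take £540,000; Ilse's £540,000 share passes to Ilse's issue; Bertrand's £540,000 share passes to Bertrand's issue.
Ilse's share (£540,000) is divided into 4 shares of £135,000: Bruno, Cassia, and Isolde each take £135,000; Wendel's £135,000 share passes to Wendel's issue.
Wendel's share (£135,000) passes entirely to Kofi.
Bertrand's share (£540,000) is divided into 3 shares of £180,000: Torin, Yusuf, and Kalinda each take £180,000.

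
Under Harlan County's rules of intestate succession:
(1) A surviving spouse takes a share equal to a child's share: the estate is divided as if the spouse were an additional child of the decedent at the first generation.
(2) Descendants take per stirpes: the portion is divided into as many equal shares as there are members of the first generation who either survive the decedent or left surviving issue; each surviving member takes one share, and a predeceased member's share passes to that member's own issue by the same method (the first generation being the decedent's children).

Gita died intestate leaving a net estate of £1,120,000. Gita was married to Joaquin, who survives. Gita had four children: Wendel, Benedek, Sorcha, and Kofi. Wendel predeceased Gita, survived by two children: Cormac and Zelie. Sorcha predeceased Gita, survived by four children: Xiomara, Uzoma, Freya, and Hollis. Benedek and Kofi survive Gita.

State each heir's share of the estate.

Joaquin: £224,000; Cormac: £112,000; Zelie: £112,000; Benedek: £224,000; Xiomara: £56,000; Uzoma: £56,000; Freya: £56,000; Hollis: £56,000; Kofi: £224,000

The spouse counts as an additional share at the children's level, so there are 5 primary shares of £224,000. Joaquin takes one such share (£224,000).
The children's combined portion (£896,000) is divided into 4 shares of £224,000: Benedek and Kofi each take £224,000; Wendel's £224,000 share passes to Wendel's issue; Sorcha's £224,000 share passes to Sorcha's issue.
Wendel's share (£224,000) is divided into 2 shares of £112,000: Cormac and Zelie each take £112,000.
Sorcha's share (£224,000) is divided into 4 shares of £56,000: Xiomara, Uzoma, Freya, and Hollis each take £56,000.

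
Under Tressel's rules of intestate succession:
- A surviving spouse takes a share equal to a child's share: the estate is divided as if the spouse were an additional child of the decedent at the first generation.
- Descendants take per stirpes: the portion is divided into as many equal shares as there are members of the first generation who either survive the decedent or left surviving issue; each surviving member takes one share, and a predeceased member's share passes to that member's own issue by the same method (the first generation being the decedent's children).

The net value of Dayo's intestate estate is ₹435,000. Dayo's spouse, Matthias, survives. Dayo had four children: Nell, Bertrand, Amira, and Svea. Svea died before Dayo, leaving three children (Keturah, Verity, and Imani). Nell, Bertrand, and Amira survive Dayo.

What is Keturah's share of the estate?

Keturah receives ₹29,000.

The spouse counts as an additional share at the children's level, so there are 5 primary shares of ₹87,000. Matthias takes one such share (₹87,000).
The children's combined portion (₹348,000) is divided into 4 shares of ₹87,000: Nell, Bertrand, and Amira each take ₹87,000; Svea's ₹87,000 share passes to Svea's issue.
Svea's share (₹87,000) is divided into 3 shares of ₹29,000: Keturah, Verity, and Imani each take ₹29,000.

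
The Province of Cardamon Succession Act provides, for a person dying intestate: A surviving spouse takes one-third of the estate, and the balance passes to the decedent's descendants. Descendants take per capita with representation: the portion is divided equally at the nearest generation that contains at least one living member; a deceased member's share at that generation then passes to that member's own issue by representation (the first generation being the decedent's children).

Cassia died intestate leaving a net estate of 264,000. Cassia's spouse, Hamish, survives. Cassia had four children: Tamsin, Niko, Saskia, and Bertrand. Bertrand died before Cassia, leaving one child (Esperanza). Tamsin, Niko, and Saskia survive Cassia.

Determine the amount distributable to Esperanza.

Esperanza receives 44,000.

Hamish takes one-third of 264,000 = 88,000. The remaining 176,000 passes to the descendants.
The descendants' portion (176,000) is divided into 4 shares of 44,000: Tamsin, Niko, and Saskia each take 44,000; Bertrand's 44,000 share passes to Bertrand's issue.
Bertrand's share (44,000) passes entirely to Esperanza.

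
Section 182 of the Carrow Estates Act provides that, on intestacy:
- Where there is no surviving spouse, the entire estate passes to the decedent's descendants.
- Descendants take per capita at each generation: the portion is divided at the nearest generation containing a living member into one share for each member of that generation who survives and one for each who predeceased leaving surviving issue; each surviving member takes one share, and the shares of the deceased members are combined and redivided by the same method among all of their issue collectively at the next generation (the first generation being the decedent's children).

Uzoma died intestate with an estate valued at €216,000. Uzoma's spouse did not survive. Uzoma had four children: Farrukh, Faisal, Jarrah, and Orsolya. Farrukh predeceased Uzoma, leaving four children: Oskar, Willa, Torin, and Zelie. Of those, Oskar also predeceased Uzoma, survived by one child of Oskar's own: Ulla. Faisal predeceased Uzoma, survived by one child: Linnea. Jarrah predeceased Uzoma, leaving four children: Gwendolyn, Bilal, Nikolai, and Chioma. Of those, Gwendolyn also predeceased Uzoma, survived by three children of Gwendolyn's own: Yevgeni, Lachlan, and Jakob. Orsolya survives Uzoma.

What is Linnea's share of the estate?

The entire €216,000 passes to the descendants.
That amount (€216,000) is divided at the children's generation into 4 shares of €54,000. Orsolya takes €54,000. The 3 shares of the deceased (Farrukh, Faisal, and Jarrah) are combined into a pool of €162,000.
That pool (€162,000) is divided at the grandchildren's generation into 9 shares of €18,000. Willa, Torin, Zelie, Linnea, Bilal, Nikolai, and Chioma each take €18,000. The 2 shares of the deceased (Oskar and Gwendolyn) are combined into a pool of €36,000.
That pool (€36,000) is divided at the great-grandchildren's generation equally among Ulla, Yevgeni, Lachlan, and Jakob: €9,000 each.

Linnea receives €18,000.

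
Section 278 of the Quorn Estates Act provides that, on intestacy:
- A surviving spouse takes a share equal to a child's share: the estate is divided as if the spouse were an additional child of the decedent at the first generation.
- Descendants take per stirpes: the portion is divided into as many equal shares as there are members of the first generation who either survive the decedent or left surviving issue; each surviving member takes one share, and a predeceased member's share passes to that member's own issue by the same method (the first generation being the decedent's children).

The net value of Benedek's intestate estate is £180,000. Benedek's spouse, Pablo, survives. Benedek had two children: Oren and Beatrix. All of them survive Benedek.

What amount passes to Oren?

Oren receives £60,000.

The spouse counts as an additional share at the children's level, so there are 3 primary shares of £60,000. Pablo takes one such share (£60,000).
The children's combined portion (£120,000) is divided into 2 shares of £60,000: Oren and Beatrix each take £60,000.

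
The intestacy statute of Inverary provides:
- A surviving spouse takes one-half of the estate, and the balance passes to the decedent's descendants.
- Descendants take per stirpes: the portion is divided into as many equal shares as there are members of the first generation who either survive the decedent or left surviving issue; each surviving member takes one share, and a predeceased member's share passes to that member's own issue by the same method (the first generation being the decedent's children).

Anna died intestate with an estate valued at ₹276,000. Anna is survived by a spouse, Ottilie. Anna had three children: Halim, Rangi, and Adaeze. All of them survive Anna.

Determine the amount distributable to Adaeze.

Ottilie takes one-half of ₹276,000 = ₹138,000. The remaining ₹138,000 passes to the descendants.
The descendants' portion (₹138,000) is divided into 3 shares of ₹46,000: Halim, Rangi, and Adaeze each take ₹46,000.

Adaeze receives ₹46,000.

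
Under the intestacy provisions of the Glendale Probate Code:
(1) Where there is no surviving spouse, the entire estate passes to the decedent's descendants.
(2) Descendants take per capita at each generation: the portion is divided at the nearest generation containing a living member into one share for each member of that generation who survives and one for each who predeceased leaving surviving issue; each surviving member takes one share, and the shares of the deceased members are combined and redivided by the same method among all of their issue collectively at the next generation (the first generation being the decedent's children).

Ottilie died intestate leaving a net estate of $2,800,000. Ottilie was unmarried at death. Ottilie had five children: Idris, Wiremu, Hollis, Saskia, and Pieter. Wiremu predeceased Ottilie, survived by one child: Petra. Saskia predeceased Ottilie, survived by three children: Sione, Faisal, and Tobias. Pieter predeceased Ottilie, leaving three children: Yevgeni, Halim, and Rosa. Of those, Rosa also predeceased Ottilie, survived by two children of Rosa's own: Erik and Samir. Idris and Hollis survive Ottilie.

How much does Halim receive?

The entire $2,800,000 passes to the descendants.
That amount ($2,800,000) is divided at the children's generation into 5 shares of $560,000. Idris and Hollis each take $560,000. The 3 shares of the deceased (Wiremu, Saskia, and Pieter) are combined into a pool of $1,680,000.
That pool ($1,680,000) is divided at the grandchildren's generation into 7 shares of $240,000. Petra, Sione, Faisal, Tobias, Yevgeni, and Halim each take $240,000. The remaining share for the deceased Rosa ($240,000) is carried to the next generation.
That pool ($240,000) is divided at the great-grandchildren's generation equally among Erik and Samir: $120,000 each.

Halim receives $240,000.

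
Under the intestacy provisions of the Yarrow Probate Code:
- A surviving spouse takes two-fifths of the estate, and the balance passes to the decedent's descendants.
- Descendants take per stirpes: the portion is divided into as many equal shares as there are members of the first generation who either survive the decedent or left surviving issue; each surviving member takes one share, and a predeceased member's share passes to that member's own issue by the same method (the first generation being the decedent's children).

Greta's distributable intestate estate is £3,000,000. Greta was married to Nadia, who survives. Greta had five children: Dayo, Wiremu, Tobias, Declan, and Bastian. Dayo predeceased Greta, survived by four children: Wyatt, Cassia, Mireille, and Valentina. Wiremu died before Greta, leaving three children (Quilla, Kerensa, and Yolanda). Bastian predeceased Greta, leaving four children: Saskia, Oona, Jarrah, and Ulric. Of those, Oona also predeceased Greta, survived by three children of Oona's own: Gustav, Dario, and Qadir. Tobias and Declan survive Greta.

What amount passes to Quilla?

Quilla receives £120,000.

Nadia takes two-fifths of £3,000,000 = £1,200,000. The remaining £1,800,000 passes to the descendants.
The descendants' portion (£1,800,000) is divided into 5 shares of £360,000: Tobias and Declan each take £360,000; Dayo's £360,000 share passes to Dayo's issue; Wiremu's £360,000 share passes to Wiremu's issue; Bastian's £360,000 share passes to Bastian's issue.
Dayo's share (£360,000) is divided into 4 shares of £90,000: Wyatt, Cassia, Mireille, and Valentina each take £90,000.
Wiremu's share (£360,000) is divided into 3 shares of £120,000: Quilla, Kerensa, and Yolanda each take £120,000.
Bastian's share (£360,000) is divided into 4 shares of £90,000: Saskia, Jarrah, and Ulric each take £90,000; Oona's £90,000 share passes to Oona's issue.
Oona's share (£90,000) is divided into 3 shares of £30,000: Gustav, Dario, and Qadir each take £30,000.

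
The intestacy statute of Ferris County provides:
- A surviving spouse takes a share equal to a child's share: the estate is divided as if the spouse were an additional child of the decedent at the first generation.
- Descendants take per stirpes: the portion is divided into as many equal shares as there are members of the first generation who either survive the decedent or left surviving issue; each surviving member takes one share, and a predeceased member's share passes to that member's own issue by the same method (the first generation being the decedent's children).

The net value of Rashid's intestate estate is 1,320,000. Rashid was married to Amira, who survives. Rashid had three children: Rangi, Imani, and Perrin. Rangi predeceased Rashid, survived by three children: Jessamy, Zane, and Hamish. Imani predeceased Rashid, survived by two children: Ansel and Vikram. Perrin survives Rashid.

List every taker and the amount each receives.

The spouse counts as an additional share at the children's level, so there are 4 primary shares of 330,000. Amira takes one such share (330,000).
The children's combined portion (990,000) is divided into 3 shares of 330,000: Perrin takes 330,000; Rangi's 330,000 share passes to Rangi's issue; Imani's 330,000 share passes to Imani's issue.
Rangi's share (330,000) is divided into 3 shares of 110,000: Jessamy, Zane, and Hamish each take 110,000.
Imani's share (330,000) is divided into 2 shares of 165,000: Ansel and Vikram each take 165,000.

Amira: 330,000; Jessamy: 110,000; Zane: 110,000; Hamish: 110,000; Ansel: 165,000; Vikram: 165,000; Perrin: 330,000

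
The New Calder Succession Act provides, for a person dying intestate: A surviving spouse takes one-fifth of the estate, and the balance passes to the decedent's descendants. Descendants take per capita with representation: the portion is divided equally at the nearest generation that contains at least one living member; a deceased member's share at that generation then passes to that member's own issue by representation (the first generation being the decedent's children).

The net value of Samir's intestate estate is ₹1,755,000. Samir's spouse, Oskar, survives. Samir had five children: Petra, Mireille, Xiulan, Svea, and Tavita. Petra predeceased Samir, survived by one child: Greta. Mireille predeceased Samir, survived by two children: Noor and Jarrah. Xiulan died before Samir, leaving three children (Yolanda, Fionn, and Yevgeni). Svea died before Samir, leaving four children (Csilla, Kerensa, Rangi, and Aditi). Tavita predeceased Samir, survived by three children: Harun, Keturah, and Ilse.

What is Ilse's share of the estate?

Oskar takes one-fifth of ₹1,755,000 = ₹351,000. The remaining ₹1,404,000 passes to the descendants.
No child survives, so the initial division is made at the grandchildren's generation.
The descendants' portion (₹1,404,000) is divided into 13 shares of ₹108,000: Greta, Noor, Jarrah, Yolanda, Fionn, Yevgeni, Csilla, Kerensa, Rangi, Aditi, Harun, Keturah, and Ilse each take ₹108,000.

Ilse receives ₹108,000.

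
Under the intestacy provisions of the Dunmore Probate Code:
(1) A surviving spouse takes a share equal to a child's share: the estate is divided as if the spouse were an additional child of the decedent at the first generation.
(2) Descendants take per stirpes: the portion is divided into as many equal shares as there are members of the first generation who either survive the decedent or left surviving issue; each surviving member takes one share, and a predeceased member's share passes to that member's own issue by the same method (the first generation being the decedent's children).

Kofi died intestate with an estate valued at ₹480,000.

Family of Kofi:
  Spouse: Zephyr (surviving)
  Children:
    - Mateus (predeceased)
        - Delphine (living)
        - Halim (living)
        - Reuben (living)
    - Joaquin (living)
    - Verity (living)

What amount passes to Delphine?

Delphine receives ₹40,000.

The spouse counts as an additional share at the children's level, so there are 4 primary shares of ₹120,000. Zephyr takes one such share (₹120,000).
The children's combined portion (₹360,000) is divided into 3 shares of ₹120,000: Joaquin and Verity each take ₹120,000; Mateus's ₹120,000 share passes to Mateus's issue.
Mateus's share (₹120,000) is divided into 3 shares of ₹40,000: Delphine, Halim, and Reuben each take ₹40,000.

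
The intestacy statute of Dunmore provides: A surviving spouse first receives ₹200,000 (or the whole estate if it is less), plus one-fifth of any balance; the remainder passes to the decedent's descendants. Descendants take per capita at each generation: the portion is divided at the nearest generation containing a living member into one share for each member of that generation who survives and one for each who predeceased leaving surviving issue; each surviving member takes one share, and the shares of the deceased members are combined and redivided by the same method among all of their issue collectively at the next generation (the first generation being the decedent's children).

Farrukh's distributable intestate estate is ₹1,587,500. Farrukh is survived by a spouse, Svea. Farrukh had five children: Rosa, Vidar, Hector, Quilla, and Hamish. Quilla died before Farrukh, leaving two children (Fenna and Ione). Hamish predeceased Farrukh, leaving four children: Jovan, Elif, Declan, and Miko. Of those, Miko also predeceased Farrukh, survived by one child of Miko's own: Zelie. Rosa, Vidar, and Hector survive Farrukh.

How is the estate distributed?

Svea: ₹477,500; Rosa: ₹222,000; Vidar: ₹222,000; Hector: ₹222,000; Fenna: ₹74,000; Ione: ₹74,000; Jovan: ₹74,000; Elif: ₹74,000; Declan: ₹74,000; Zelie: ₹74,000

Svea first takes ₹200,000, leaving a balance of ₹1,387,500. Svea then takes one-fifth of the balance (₹277,500), for a total of ₹477,500. The remaining ₹1,110,000 passes to the descendants.
The descendants' portion (₹1,110,000) is divided at the children's generation into 5 shares of ₹222,000. Rosa, Vidar, and Hector each take ₹222,000. The 2 shares of the deceased (Quilla and Hamish) are combined into a pool of ₹444,000.
That pool (₹444,000) is divided at the grandchildren's generation into 6 shares of ₹74,000. Fenna, Ione, Jovan, Elif, and Declan each take ₹74,000. The remaining share for the deceased Miko (₹74,000) is carried to the next generation.
That pool (₹74,000) passes entirely to Zelie, the sole taker at the great-grandchildren's generation.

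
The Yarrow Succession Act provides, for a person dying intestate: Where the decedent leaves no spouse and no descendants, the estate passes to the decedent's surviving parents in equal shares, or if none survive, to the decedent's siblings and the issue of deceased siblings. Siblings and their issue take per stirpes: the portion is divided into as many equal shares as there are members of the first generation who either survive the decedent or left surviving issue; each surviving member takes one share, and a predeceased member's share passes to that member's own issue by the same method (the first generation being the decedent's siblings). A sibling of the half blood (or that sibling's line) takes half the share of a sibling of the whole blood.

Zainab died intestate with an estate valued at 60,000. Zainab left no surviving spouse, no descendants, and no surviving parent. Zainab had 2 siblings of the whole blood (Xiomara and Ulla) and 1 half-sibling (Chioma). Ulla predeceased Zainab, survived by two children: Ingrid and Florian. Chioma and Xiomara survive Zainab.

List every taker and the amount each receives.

The entire 60,000 passes to the siblings and their issue.
Counting each half-blood sibling's line as half a unit, there are 5/2 units in 60,000, so one unit is 24,000. Whole-blood lines (Xiomara and Ulla) take 24,000 each; half-blood lines (Chioma) take 12,000 each.
Ulla's share (24,000) is divided into 2 shares of 12,000: Ingrid and Florian each take 12,000.

Chioma: 12,000; Xiomara: 24,000; Ingrid: 12,000; Florian: 12,000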